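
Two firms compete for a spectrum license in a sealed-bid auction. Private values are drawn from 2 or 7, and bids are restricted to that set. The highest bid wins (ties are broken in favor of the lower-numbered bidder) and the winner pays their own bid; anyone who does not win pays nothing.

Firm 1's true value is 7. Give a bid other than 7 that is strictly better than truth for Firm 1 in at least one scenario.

Suppose Firm 2 bids 2.
Bid 7: wins, pays 7, utility 7 - 7 = 0.
Bid 2: wins, pays 2, utility 7 - 2 = 5.
So bidding 2 beats truth here (5 > 0).

2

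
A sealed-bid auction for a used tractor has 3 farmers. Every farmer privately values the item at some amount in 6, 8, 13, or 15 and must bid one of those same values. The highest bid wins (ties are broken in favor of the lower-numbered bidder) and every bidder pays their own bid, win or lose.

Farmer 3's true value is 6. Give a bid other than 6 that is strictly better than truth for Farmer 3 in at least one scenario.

Suppose Farmer 1 bids 6 and Farmer 2 bids 6.
Bid 6: loses but pays 6, utility -6.
Bid 8: wins, pays 8, utility 6 - 8 = -2.
So bidding 8 beats truth here (-2 > -6).

8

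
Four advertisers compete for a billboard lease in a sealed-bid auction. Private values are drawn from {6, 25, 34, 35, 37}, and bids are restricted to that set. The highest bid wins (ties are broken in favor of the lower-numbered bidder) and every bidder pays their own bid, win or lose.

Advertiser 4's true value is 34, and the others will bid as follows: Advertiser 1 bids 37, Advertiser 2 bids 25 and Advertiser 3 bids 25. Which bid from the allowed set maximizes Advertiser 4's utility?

6

Bid 6: loses but pays 6, utility -6.
Bid 25: loses but pays 25, utility -25.
Bid 34: loses but pays 34, utility -34.
Bid 35: loses but pays 35, utility -35.
Bid 37: loses but pays 37, utility -37.
The best choice is 6 with utility -6.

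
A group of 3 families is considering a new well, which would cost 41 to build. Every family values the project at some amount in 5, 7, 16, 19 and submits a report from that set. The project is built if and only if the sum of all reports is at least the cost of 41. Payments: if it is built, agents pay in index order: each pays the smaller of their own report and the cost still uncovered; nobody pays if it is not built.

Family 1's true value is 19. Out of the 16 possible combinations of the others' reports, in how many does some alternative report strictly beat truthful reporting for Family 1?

6

Others report (7, 19): truth gives 0; report 16 gives 3 > 0. Violating.
Others report (16, 16): truth gives 0; report 16 gives 3 > 0. Violating.
Others report (16, 19): truth gives 0; report 7 gives 12 > 0. Violating.
Others report (19, 7): truth gives 0; report 16 gives 3 > 0. Violating.
Others report (5, 5): truth gives 0; no alternative beats it.
Others report (5, 7): truth gives 0; no alternative beats it.
(Checking all 16 profiles: 6 have a profitable deviation, 10 do not.)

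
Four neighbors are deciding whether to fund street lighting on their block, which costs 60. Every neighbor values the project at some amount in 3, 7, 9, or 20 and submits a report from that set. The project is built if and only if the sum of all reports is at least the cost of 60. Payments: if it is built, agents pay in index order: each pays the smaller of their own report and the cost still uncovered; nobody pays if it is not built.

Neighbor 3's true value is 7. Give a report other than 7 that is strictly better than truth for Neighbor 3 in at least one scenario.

3

Suppose Neighbor 1 reports 20, Neighbor 2 reports 20 and Neighbor 4 reports 20.
Report 7: project built, pays 7, utility 7 - 7 = 0.
Report 3: project built, pays 3, utility 7 - 3 = 4.
So reporting 3 beats truth here (4 > 0).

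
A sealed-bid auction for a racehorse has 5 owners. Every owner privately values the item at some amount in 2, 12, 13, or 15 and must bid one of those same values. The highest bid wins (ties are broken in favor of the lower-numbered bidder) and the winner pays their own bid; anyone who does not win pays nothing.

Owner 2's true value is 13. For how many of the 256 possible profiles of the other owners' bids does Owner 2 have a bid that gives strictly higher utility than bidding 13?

Others bid (2, 2, 2, 2): truth gives 0; bid 12 gives 1 > 0. Violating.
Others bid (2, 2, 2, 12): truth gives 0; bid 12 gives 1 > 0. Violating.
Others bid (2, 2, 12, 2): truth gives 0; bid 12 gives 1 > 0. Violating.
Others bid (2, 2, 12, 12): truth gives 0; bid 12 gives 1 > 0. Violating.
Others bid (2, 2, 2, 13): truth gives 0; no alternative beats it.
Others bid (2, 2, 2, 15): truth gives 0; no alternative beats it.
(Checking all 256 profiles: 8 have a profitable deviation, 248 do not.)

8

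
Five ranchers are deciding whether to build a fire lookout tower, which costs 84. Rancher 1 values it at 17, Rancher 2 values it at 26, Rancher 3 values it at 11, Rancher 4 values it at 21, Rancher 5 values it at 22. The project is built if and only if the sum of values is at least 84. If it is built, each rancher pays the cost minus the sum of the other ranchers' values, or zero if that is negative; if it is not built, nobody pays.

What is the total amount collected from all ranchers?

Total value 97 ≥ cost 84, so it is built.
Rancher 1: others sum to 80; max(0, 84 - 80) = 4.
Rancher 2: others sum to 71; max(0, 84 - 71) = 13.
Rancher 3: others sum to 86; max(0, 84 - 86) = 0.
Rancher 4: others sum to 76; max(0, 84 - 76) = 8.
Rancher 5: others sum to 75; max(0, 84 - 75) = 9.
Total collected = 4 + 13 + 0 + 8 + 9 = 34.

34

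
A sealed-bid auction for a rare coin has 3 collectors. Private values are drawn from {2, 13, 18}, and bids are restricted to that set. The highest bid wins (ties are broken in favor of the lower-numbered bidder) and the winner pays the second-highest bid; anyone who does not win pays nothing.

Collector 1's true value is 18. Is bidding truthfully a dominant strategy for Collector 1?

Yes

Check each profile of the others' bids and compare truth against every alternative bid.
Others bid (2, 2): truth gives 16, best alternative gives 16.
Others bid (2, 13): truth gives 5, best alternative gives 5.
Others bid (13, 2): truth gives 5, best alternative gives 5.
Others bid (13, 13): truth gives 5, best alternative gives 5.
Others bid (2, 18): truth gives 0, best alternative gives 0.
Others bid (13, 18): truth gives 0, best alternative gives 0.
(Remaining 3 profiles checked similarly; truth is weakly best in each.)
In every case the truthful bid is at least as good as any alternative, so it is a dominant strategy.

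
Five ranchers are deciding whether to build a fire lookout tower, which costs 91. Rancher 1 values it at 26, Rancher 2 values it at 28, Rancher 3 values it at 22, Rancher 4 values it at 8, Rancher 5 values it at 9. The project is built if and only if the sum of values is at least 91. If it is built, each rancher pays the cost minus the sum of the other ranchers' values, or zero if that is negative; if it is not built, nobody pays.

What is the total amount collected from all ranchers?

83

Total value 93 ≥ cost 91, so it is built.
Rancher 1: others sum to 67; max(0, 91 - 67) = 24.
Rancher 2: others sum to 65; max(0, 91 - 65) = 26.
Rancher 3: others sum to 71; max(0, 91 - 71) = 20.
Rancher 4: others sum to 85; max(0, 91 - 85) = 6.
Rancher 5: others sum to 84; max(0, 91 - 84) = 7.
Total collected = 24 + 26 + 20 + 6 + 7 = 83.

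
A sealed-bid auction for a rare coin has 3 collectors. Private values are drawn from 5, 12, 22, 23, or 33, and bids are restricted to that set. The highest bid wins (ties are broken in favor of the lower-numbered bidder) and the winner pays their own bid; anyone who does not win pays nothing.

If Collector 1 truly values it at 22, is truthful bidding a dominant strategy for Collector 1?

No

Consider the case where Collector 2 bids 5 and Collector 3 bids 5.
Truthful bid 22: wins, pays 22, utility 22 - 22 = 0.
Bid 5 instead: wins, pays 5, utility 22 - 5 = 17.
Since 17 > 0, bidding 5 is strictly better here, so truthful bidding is not dominant.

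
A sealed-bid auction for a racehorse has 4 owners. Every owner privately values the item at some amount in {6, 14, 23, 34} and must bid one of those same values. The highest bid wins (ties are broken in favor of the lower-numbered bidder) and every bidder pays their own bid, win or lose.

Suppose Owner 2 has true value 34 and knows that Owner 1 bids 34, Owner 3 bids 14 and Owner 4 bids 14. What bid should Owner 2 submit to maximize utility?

Bid 6: loses but pays 6, utility -6.
Bid 14: loses but pays 14, utility -14.
Bid 23: loses but pays 23, utility -23.
Bid 34: loses but pays 34, utility -34.
The best choice is 6 with utility -6.

6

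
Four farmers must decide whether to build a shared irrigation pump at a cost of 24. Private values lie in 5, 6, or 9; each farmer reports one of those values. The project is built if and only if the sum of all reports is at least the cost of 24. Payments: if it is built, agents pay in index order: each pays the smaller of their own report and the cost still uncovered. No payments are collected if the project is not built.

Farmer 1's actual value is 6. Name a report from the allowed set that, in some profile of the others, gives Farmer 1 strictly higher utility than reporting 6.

5

Suppose Farmer 2 reports 5, Farmer 3 reports 5 and Farmer 4 reports 9.
Report 6: project built, pays 6, utility 6 - 6 = 0.
Report 5: project built, pays 5, utility 6 - 5 = 1.
So reporting 5 beats truth here (1 > 0).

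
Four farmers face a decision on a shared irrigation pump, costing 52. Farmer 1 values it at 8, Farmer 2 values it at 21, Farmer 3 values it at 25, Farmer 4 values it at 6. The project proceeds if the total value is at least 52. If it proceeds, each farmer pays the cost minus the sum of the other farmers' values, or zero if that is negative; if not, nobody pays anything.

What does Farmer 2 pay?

Total value 60 ≥ cost 52, so the project is built.
The other farmers' values sum to 39.
Cost minus that sum is 52 - 39 = 13.

13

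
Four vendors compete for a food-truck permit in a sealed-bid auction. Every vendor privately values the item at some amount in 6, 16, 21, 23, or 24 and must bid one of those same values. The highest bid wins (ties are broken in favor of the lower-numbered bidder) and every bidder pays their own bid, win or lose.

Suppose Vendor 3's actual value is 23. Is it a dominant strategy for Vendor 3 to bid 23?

No

Consider the case where Vendor 1 bids 6, Vendor 2 bids 6 and Vendor 4 bids 6.
Truthful bid 23: wins, pays 23, utility 23 - 23 = 0.
Bid 16 instead: wins, pays 16, utility 23 - 16 = 7.
Since 7 > 0, bidding 16 is strictly better here, so truthful bidding is not dominant.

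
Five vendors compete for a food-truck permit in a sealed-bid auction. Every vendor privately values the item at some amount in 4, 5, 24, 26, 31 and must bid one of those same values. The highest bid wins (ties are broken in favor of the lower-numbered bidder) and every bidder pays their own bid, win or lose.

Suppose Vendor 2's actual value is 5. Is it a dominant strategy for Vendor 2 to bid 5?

No

Consider the case where Vendor 1 bids 4, Vendor 3 bids 4, Vendor 4 bids 4 and Vendor 5 bids 24.
Truthful bid 5: loses but pays 5, utility -5.
Bid 4 instead: loses but pays 4, utility -4.
Since -4 > -5, bidding 4 is strictly better here, so truthful bidding is not dominant.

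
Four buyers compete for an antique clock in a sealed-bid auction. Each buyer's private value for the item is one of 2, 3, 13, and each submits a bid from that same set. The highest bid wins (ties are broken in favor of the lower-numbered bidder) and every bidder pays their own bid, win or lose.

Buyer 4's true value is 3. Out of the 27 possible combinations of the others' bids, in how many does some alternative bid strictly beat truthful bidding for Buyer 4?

26

Others bid (2, 2, 3): truth gives -3; bid 2 gives -2 > -3. Violating.
Others bid (2, 2, 13): truth gives -3; bid 2 gives -2 > -3. Violating.
Others bid (2, 3, 2): truth gives -3; bid 2 gives -2 > -3. Violating.
Others bid (2, 3, 3): truth gives -3; bid 2 gives -2 > -3. Violating.
Others bid (2, 2, 2): truth gives 0; no alternative beats it.
(Checking all 27 profiles: 26 have a profitable deviation, 1 does not.)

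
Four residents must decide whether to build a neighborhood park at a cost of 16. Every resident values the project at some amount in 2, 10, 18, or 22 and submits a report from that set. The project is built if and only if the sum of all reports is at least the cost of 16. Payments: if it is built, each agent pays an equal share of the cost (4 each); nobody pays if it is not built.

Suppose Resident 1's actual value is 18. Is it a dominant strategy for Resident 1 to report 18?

Check each profile of the others' reports and compare truth against every alternative report.
Others report (2, 2, 2): truth gives 14, best alternative gives 14.
Others report (2, 2, 10): truth gives 14, best alternative gives 14.
Others report (2, 2, 18): truth gives 14, best alternative gives 14.
Others report (2, 2, 22): truth gives 14, best alternative gives 14.
Others report (2, 10, 2): truth gives 14, best alternative gives 14.
Others report (2, 10, 10): truth gives 14, best alternative gives 14.
(Remaining 58 profiles checked similarly; truth is weakly best in each.)
In every case the truthful report is at least as good as any alternative, so it is a dominant strategy.

Yes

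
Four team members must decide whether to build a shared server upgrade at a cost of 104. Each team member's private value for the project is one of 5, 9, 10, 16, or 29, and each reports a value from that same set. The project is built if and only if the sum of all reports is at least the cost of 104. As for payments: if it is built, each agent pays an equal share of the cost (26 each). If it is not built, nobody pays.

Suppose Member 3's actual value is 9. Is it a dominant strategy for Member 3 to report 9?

Check each profile of the others' reports and compare truth against every alternative report.
Others report (5, 5, 5): truth gives 0, best alternative gives 0.
Others report (5, 5, 9): truth gives 0, best alternative gives 0.
Others report (5, 5, 10): truth gives 0, best alternative gives 0.
Others report (5, 5, 16): truth gives 0, best alternative gives 0.
Others report (5, 5, 29): truth gives 0, best alternative gives 0.
Others report (5, 9, 5): truth gives 0, best alternative gives 0.
(Remaining 119 profiles checked similarly; truth is weakly best in each.)
In every case the truthful report is at least as good as any alternative, so it is a dominant strategy.

Yes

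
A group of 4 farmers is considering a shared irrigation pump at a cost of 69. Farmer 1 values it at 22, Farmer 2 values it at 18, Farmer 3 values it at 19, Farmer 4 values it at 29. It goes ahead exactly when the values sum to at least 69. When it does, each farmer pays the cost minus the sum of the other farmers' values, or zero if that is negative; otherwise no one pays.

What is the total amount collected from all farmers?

13

Total value 88 ≥ cost 69, so it is built.
Farmer 1: others sum to 66; max(0, 69 - 66) = 3.
Farmer 2: others sum to 70; max(0, 69 - 70) = 0.
Farmer 3: others sum to 69; max(0, 69 - 69) = 0.
Farmer 4: others sum to 59; max(0, 69 - 59) = 10.
Total collected = 3 + 0 + 0 + 10 = 13.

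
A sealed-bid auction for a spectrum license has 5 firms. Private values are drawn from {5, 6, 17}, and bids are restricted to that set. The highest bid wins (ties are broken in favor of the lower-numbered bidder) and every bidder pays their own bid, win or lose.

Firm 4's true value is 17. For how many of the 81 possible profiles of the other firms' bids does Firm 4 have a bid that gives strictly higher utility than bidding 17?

59

Others bid (5, 5, 5, 5): truth gives 0; bid 6 gives 11 > 0. Violating.
Others bid (5, 5, 5, 6): truth gives 0; bid 6 gives 11 > 0. Violating.
Others bid (5, 5, 17, 5): truth gives -17; bid 5 gives -5 > -17. Violating.
Others bid (5, 5, 17, 6): truth gives -17; bid 5 gives -5 > -17. Violating.
Others bid (5, 5, 5, 17): truth gives 0; no alternative beats it.
Others bid (5, 5, 6, 5): truth gives 0; no alternative beats it.
(Checking all 81 profiles: 59 have a profitable deviation, 22 do not.)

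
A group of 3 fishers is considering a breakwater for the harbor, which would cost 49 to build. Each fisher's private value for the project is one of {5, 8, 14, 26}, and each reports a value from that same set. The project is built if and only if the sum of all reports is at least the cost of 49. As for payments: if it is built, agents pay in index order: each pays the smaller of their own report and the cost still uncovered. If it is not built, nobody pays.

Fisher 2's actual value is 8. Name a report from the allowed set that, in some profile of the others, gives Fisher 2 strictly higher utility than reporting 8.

Suppose Fisher 1 reports 26 and Fisher 3 reports 26.
Report 8: project built, pays 8, utility 8 - 8 = 0.
Report 5: project built, pays 5, utility 8 - 5 = 3.
So reporting 5 beats truth here (3 > 0).

5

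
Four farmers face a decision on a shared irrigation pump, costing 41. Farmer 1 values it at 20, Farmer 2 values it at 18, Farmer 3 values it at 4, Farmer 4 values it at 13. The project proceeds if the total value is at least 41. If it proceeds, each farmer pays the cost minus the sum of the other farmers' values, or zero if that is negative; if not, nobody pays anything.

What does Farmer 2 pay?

4

Total value 55 ≥ cost 41, so the project is built.
The other farmers' values sum to 37.
Cost minus that sum is 41 - 37 = 4.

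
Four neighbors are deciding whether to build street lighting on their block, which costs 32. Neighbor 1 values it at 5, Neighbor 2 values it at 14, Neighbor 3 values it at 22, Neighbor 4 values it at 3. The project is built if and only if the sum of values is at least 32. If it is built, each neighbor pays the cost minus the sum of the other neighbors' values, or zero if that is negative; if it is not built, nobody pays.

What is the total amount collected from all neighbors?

Total value 44 ≥ cost 32, so it is built.
Neighbor 1: others sum to 39; max(0, 32 - 39) = 0.
Neighbor 2: others sum to 30; max(0, 32 - 30) = 2.
Neighbor 3: others sum to 22; max(0, 32 - 22) = 10.
Neighbor 4: others sum to 41; max(0, 32 - 41) = 0.
Total collected = 0 + 2 + 10 + 0 = 12.

12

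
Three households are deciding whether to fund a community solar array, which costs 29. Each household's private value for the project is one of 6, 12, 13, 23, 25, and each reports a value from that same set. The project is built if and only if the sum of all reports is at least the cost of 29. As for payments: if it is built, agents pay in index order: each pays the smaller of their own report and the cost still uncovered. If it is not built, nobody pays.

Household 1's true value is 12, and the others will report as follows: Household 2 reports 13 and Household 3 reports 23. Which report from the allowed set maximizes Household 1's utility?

Report 6: project built, pays 6, utility 12 - 6 = 6.
Report 12: project built, pays 12, utility 12 - 12 = 0.
Report 13: project built, pays 13, utility 12 - 13 = -1.
Report 23: project built, pays 23, utility 12 - 23 = -11.
Report 25: project built, pays 25, utility 12 - 25 = -13.
The best choice is 6 with utility 6.

6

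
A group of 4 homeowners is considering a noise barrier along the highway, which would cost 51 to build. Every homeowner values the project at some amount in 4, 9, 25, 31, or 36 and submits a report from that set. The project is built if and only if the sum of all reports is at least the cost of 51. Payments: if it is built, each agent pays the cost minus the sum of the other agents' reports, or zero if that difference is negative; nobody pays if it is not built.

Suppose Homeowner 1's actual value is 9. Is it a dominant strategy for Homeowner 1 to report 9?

Check each profile of the others' reports and compare truth against every alternative report.
Others report (4, 25, 25): truth gives 9, best alternative gives 9.
Others report (4, 25, 31): truth gives 9, best alternative gives 9.
Others report (4, 25, 36): truth gives 9, best alternative gives 9.
Others report (4, 31, 25): truth gives 9, best alternative gives 9.
Others report (4, 31, 31): truth gives 9, best alternative gives 9.
Others report (4, 31, 36): truth gives 9, best alternative gives 9.
(Remaining 119 profiles checked similarly; truth is weakly best in each.)
In every case the truthful report is at least as good as any alternative, so it is a dominant strategy.

Yes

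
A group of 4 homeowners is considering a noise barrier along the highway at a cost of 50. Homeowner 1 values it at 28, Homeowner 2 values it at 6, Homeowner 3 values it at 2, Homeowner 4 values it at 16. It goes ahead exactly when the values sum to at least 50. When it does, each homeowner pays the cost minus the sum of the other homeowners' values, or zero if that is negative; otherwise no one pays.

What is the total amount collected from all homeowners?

Total value 52 ≥ cost 50, so it is built.
Homeowner 1: others sum to 24; max(0, 50 - 24) = 26.
Homeowner 2: others sum to 46; max(0, 50 - 46) = 4.
Homeowner 3: others sum to 50; max(0, 50 - 50) = 0.
Homeowner 4: others sum to 36; max(0, 50 - 36) = 14.
Total collected = 26 + 4 + 0 + 14 = 44.

44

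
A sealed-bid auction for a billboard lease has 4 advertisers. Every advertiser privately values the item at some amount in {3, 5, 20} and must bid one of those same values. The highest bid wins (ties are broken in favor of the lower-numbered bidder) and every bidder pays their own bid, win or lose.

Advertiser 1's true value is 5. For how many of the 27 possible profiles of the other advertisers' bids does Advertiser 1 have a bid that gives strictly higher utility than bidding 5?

Others bid (3, 3, 3): truth gives 0; bid 3 gives 2 > 0. Violating.
Others bid (3, 3, 20): truth gives -5; bid 3 gives -3 > -5. Violating.
Others bid (3, 5, 20): truth gives -5; bid 3 gives -3 > -5. Violating.
Others bid (3, 20, 3): truth gives -5; bid 3 gives -3 > -5. Violating.
Others bid (3, 3, 5): truth gives 0; no alternative beats it.
Others bid (3, 5, 3): truth gives 0; no alternative beats it.
(Checking all 27 profiles: 20 have a profitable deviation, 7 do not.)

20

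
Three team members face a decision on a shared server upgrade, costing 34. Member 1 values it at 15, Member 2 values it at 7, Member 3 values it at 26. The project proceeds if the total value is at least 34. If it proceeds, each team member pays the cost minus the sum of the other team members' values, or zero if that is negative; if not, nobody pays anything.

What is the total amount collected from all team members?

13

Total value 48 ≥ cost 34, so it is built.
Member 1: others sum to 33; max(0, 34 - 33) = 1.
Member 2: others sum to 41; max(0, 34 - 41) = 0.
Member 3: others sum to 22; max(0, 34 - 22) = 12.
Total collected = 1 + 0 + 12 = 13.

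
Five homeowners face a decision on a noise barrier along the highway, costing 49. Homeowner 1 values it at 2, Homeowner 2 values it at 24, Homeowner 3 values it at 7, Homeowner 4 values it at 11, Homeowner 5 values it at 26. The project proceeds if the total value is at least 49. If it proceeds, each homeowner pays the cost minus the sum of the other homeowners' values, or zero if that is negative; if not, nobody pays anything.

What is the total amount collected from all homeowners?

8

Total value 70 ≥ cost 49, so it is built.
Homeowner 1: others sum to 68; max(0, 49 - 68) = 0.
Homeowner 2: others sum to 46; max(0, 49 - 46) = 3.
Homeowner 3: others sum to 63; max(0, 49 - 63) = 0.
Homeowner 4: others sum to 59; max(0, 49 - 59) = 0.
Homeowner 5: others sum to 44; max(0, 49 - 44) = 5.
Total collected = 0 + 3 + 0 + 0 + 5 = 8.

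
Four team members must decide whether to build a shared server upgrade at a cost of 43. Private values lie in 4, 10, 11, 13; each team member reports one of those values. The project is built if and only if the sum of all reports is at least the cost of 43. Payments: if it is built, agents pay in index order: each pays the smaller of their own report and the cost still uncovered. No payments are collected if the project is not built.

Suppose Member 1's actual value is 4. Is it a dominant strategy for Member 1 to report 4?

Check each profile of the others' reports and compare truth against every alternative report.
Others report (10, 10, 13): truth gives 0, best alternative gives -6.
Others report (10, 11, 13): truth gives 0, best alternative gives -6.
Others report (10, 13, 10): truth gives 0, best alternative gives -6.
Others report (10, 13, 11): truth gives 0, best alternative gives -6.
Others report (10, 13, 13): truth gives 0, best alternative gives -6.
Others report (11, 10, 13): truth gives 0, best alternative gives -6.
(Remaining 58 profiles checked similarly; truth is weakly best in each.)
In every case the truthful report is at least as good as any alternative, so it is a dominant strategy.

Yes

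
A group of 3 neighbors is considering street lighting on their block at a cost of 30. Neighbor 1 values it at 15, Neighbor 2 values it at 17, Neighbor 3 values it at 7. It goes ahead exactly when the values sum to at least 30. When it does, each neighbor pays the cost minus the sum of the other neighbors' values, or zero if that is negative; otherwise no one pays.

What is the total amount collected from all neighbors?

14

Total value 39 ≥ cost 30, so it is built.
Neighbor 1: others sum to 24; max(0, 30 - 24) = 6.
Neighbor 2: others sum to 22; max(0, 30 - 22) = 8.
Neighbor 3: others sum to 32; max(0, 30 - 32) = 0.
Total collected = 6 + 8 + 0 = 14.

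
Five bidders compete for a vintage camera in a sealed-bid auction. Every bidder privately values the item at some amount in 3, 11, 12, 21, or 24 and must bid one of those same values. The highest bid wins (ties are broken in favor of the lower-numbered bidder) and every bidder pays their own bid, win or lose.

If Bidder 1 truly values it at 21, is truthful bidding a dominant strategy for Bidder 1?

No

Consider the case where Bidder 2 bids 3, Bidder 3 bids 3, Bidder 4 bids 3 and Bidder 5 bids 3.
Truthful bid 21: wins, pays 21, utility 21 - 21 = 0.
Bid 3 instead: wins, pays 3, utility 21 - 3 = 18.
Since 18 > 0, bidding 3 is strictly better here, so truthful bidding is not dominant.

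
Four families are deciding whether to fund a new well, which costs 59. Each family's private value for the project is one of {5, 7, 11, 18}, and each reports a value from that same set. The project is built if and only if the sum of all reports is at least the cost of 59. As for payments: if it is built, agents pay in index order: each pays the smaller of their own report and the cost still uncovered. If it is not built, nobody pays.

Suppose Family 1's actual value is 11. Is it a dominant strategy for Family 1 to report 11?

No

Consider the case where Family 2 reports 18, Family 3 reports 18 and Family 4 reports 18.
Truthful report 11: project built, pays 11, utility 11 - 11 = 0.
Report 5 instead: project built, pays 5, utility 11 - 5 = 6.
Since 6 > 0, reporting 5 is strictly better here, so truthful reporting is not dominant.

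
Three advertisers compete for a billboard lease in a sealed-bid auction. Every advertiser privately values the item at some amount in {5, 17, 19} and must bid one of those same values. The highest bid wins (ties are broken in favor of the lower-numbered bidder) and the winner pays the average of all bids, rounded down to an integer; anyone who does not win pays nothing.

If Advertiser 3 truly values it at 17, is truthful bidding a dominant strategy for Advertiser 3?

No

Consider the case where Advertiser 1 bids 5 and Advertiser 2 bids 17.
Truthful bid 17: loses, pays 0, utility 0.
Bid 19 instead: wins, pays 13, utility 17 - 13 = 4.
Since 4 > 0, bidding 19 is strictly better here, so truthful bidding is not dominant.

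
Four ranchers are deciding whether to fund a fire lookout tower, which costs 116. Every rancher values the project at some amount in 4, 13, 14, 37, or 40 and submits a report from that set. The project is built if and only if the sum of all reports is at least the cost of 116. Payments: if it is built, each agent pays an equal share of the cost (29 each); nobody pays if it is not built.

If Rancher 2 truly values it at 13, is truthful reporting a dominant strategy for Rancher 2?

Consider the case where Rancher 1 reports 37, Rancher 3 reports 37 and Rancher 4 reports 37.
Truthful report 13: project built, pays 29, utility 13 - 29 = -16.
Report 4 instead: project not built, utility 0.
Since 0 > -16, reporting 4 is strictly better here, so truthful reporting is not dominant.

No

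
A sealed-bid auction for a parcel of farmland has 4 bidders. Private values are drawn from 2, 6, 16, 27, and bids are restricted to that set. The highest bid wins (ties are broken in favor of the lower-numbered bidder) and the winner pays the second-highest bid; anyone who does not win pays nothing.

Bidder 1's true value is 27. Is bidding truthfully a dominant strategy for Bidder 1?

Yes

Check each profile of the others' bids and compare truth against every alternative bid.
Others bid (2, 2, 2): truth gives 25, best alternative gives 25.
Others bid (2, 2, 6): truth gives 21, best alternative gives 21.
Others bid (2, 6, 2): truth gives 21, best alternative gives 21.
Others bid (2, 6, 6): truth gives 21, best alternative gives 21.
Others bid (6, 2, 2): truth gives 21, best alternative gives 21.
Others bid (6, 2, 6): truth gives 21, best alternative gives 21.
(Remaining 58 profiles checked similarly; truth is weakly best in each.)
In every case the truthful bid is at least as good as any alternative, so it is a dominant strategy.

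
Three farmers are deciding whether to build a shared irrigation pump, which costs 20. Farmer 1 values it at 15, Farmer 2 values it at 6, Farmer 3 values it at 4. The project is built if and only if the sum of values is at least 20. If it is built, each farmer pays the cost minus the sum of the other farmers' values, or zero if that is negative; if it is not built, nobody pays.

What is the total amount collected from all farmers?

Total value 25 ≥ cost 20, so it is built.
Farmer 1: others sum to 10; max(0, 20 - 10) = 10.
Farmer 2: others sum to 19; max(0, 20 - 19) = 1.
Farmer 3: others sum to 21; max(0, 20 - 21) = 0.
Total collected = 10 + 1 + 0 = 11.

11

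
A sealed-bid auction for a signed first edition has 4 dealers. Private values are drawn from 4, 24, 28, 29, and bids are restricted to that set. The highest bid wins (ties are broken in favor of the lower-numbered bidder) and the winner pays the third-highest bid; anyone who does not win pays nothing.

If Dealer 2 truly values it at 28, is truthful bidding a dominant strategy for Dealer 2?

No

Consider the case where Dealer 1 bids 4, Dealer 3 bids 4 and Dealer 4 bids 29.
Truthful bid 28: loses, pays 0, utility 0.
Bid 29 instead: wins, pays 4, utility 28 - 4 = 24.
Since 24 > 0, bidding 29 is strictly better here, so truthful bidding is not dominant.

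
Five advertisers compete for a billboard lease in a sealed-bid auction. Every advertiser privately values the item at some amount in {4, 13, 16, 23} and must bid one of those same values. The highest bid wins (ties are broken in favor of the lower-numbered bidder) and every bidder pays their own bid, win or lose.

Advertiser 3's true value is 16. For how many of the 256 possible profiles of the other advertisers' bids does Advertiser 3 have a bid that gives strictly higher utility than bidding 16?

Others bid (4, 4, 4, 4): truth gives 0; bid 13 gives 3 > 0. Violating.
Others bid (4, 4, 4, 13): truth gives 0; bid 13 gives 3 > 0. Violating.
Others bid (4, 4, 4, 23): truth gives -16; bid 4 gives -4 > -16. Violating.
Others bid (4, 4, 13, 4): truth gives 0; bid 13 gives 3 > 0. Violating.
Others bid (4, 4, 4, 16): truth gives 0; no alternative beats it.
Others bid (4, 4, 13, 16): truth gives 0; no alternative beats it.
(Checking all 256 profiles: 224 have a profitable deviation, 32 do not.)

224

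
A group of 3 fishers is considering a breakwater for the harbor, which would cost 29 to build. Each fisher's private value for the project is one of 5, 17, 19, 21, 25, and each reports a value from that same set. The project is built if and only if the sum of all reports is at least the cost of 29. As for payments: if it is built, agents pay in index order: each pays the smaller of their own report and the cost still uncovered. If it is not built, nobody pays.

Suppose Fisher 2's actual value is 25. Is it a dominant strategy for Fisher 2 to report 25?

Consider the case where Fisher 1 reports 5 and Fisher 3 reports 5.
Truthful report 25: project built, pays 24, utility 25 - 24 = 1.
Report 19 instead: project built, pays 19, utility 25 - 19 = 6.
Since 6 > 1, reporting 19 is strictly better here, so truthful reporting is not dominant.

No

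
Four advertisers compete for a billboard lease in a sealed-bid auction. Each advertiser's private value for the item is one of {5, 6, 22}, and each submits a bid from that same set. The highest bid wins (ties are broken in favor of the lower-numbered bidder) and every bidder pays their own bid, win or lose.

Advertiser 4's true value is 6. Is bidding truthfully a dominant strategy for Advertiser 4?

Consider the case where Advertiser 1 bids 5, Advertiser 2 bids 5 and Advertiser 3 bids 6.
Truthful bid 6: loses but pays 6, utility -6.
Bid 5 instead: loses but pays 5, utility -5.
Since -5 > -6, bidding 5 is strictly better here, so truthful bidding is not dominant.

No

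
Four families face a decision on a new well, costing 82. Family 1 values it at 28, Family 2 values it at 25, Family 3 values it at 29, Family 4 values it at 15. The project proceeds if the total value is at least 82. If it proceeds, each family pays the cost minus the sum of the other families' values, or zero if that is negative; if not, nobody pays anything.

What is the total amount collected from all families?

Total value 97 ≥ cost 82, so it is built.
Family 1: others sum to 69; max(0, 82 - 69) = 13.
Family 2: others sum to 72; max(0, 82 - 72) = 10.
Family 3: others sum to 68; max(0, 82 - 68) = 14.
Family 4: others sum to 82; max(0, 82 - 82) = 0.
Total collected = 13 + 10 + 14 + 0 = 37.

37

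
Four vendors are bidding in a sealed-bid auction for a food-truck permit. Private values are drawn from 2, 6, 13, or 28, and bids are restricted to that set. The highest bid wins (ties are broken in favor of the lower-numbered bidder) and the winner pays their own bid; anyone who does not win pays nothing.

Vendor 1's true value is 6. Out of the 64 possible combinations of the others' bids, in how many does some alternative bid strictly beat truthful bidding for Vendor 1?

Others bid (2, 2, 2): truth gives 0; bid 2 gives 4 > 0. Violating.
Others bid (2, 2, 6): truth gives 0; no alternative beats it.
Others bid (2, 2, 13): truth gives 0; no alternative beats it.
(Checking all 64 profiles: 1 has a profitable deviation, 63 do not.)

1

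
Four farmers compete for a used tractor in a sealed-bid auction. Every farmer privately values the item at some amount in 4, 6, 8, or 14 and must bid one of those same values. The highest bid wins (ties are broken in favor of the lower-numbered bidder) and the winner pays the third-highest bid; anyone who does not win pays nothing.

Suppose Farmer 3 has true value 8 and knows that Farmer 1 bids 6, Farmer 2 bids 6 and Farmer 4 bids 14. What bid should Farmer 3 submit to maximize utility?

14

Bid 4: loses, pays 0, utility 0.
Bid 6: loses, pays 0, utility 0.
Bid 8: loses, pays 0, utility 0.
Bid 14: wins, pays 6, utility 8 - 6 = 2.
The best choice is 14 with utility 2.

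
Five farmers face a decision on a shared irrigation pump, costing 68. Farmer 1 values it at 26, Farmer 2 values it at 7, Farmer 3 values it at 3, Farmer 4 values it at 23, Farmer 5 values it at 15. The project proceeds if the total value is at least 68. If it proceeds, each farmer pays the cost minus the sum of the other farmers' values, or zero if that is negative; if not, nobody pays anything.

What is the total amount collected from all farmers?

Total value 74 ≥ cost 68, so it is built.
Farmer 1: others sum to 48; max(0, 68 - 48) = 20.
Farmer 2: others sum to 67; max(0, 68 - 67) = 1.
Farmer 3: others sum to 71; max(0, 68 - 71) = 0.
Farmer 4: others sum to 51; max(0, 68 - 51) = 17.
Farmer 5: others sum to 59; max(0, 68 - 59) = 9.
Total collected = 20 + 1 + 0 + 17 + 9 = 47.

47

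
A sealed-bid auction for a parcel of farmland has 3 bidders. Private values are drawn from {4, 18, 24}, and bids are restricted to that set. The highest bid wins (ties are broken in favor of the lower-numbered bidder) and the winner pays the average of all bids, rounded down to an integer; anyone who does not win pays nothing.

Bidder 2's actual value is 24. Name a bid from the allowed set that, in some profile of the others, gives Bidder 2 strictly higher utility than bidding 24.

18

Suppose Bidder 1 bids 4 and Bidder 3 bids 4.
Bid 24: wins, pays 10, utility 24 - 10 = 14.
Bid 18: wins, pays 8, utility 24 - 8 = 16.
So bidding 18 beats truth here (16 > 14).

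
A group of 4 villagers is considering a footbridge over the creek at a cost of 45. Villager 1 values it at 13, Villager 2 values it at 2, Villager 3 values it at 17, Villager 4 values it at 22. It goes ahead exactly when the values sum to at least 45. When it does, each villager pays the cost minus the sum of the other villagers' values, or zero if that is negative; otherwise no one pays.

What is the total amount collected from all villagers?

Total value 54 ≥ cost 45, so it is built.
Villager 1: others sum to 41; max(0, 45 - 41) = 4.
Villager 2: others sum to 52; max(0, 45 - 52) = 0.
Villager 3: others sum to 37; max(0, 45 - 37) = 8.
Villager 4: others sum to 32; max(0, 45 - 32) = 13.
Total collected = 4 + 0 + 8 + 13 = 25.

25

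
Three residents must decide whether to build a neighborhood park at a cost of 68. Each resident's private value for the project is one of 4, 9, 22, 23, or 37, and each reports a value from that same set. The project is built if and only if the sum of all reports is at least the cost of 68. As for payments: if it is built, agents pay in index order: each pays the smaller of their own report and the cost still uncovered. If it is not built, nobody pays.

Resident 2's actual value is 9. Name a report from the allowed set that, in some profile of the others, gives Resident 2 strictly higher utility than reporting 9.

Suppose Resident 1 reports 37 and Resident 3 reports 37.
Report 9: project built, pays 9, utility 9 - 9 = 0.
Report 4: project built, pays 4, utility 9 - 4 = 5.
So reporting 4 beats truth here (5 > 0).

4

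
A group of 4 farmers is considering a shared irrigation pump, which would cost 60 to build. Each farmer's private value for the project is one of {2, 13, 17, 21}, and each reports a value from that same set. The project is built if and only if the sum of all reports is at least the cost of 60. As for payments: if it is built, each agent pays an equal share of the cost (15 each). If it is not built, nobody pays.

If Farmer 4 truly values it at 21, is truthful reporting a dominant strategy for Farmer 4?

Yes

Check each profile of the others' reports and compare truth against every alternative report.
Others report (2, 17, 21): truth gives 6, best alternative gives 0.
Others report (2, 21, 17): truth gives 6, best alternative gives 0.
Others report (13, 13, 13): truth gives 6, best alternative gives 0.
Others report (17, 2, 21): truth gives 6, best alternative gives 0.
Others report (17, 21, 2): truth gives 6, best alternative gives 0.
Others report (21, 2, 17): truth gives 6, best alternative gives 0.
(Remaining 58 profiles checked similarly; truth is weakly best in each.)
In every case the truthful report is at least as good as any alternative, so it is a dominant strategy.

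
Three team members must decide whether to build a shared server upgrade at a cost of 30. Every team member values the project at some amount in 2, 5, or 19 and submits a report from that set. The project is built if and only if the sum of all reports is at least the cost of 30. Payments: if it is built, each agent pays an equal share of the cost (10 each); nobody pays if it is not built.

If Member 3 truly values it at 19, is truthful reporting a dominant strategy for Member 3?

Check each profile of the others' reports and compare truth against every alternative report.
Others report (2, 19): truth gives 9, best alternative gives 0.
Others report (5, 19): truth gives 9, best alternative gives 0.
Others report (19, 2): truth gives 9, best alternative gives 0.
Others report (19, 5): truth gives 9, best alternative gives 0.
Others report (19, 19): truth gives 9, best alternative gives 9.
Others report (2, 2): truth gives 0, best alternative gives 0.
(Remaining 3 profiles checked similarly; truth is weakly best in each.)
In every case the truthful report is at least as good as any alternative, so it is a dominant strategy.

Yes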